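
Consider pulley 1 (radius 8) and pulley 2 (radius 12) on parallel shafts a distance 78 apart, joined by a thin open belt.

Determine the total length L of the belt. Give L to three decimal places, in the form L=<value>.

open belt: β = asin((r2−r1)/C) = asin(4/78) = 2.9395°
wrap1 = π − 2β = 174.1209°
wrap2 = π + 2β = 185.8791°
tangent length = C·cosβ = 77.8974
L = r1·wrap1 + r2·wrap2 + 2·C·cosβ = 8·3.0390 + 12·3.2442 + 2·77.8974 = 219.0370

L=219.037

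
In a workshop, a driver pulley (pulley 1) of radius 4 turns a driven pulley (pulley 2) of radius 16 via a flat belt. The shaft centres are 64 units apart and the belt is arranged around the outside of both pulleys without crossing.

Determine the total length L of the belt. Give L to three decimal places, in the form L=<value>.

L=193.089

open belt: β = asin((r2−r1)/C) = asin(12/64) = 10.8069°
wrap1 = π − 2β = 158.3862°
wrap2 = π + 2β = 201.6138°
tangent length = C·cosβ = 62.8649
L = r1·wrap1 + r2·wrap2 + 2·C·cosβ = 4·2.7644 + 16·3.5188 + 2·62.8649 = 193.0885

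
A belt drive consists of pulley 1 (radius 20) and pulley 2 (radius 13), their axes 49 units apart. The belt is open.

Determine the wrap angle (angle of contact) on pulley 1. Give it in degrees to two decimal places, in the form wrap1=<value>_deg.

open belt: β = asin((r2−r1)/C) = asin(-7/49) = -8.2132°
wrap1 = π − 2β = 196.4264°
wrap2 = π + 2β = 163.5736°

wrap1=196.43_deg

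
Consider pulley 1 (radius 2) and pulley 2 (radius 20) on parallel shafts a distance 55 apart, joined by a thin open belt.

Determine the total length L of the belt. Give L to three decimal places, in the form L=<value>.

L=185.060

open belt: β = asin((r2−r1)/C) = asin(18/55) = 19.1033°
wrap1 = π − 2β = 141.7934°
wrap2 = π + 2β = 218.2066°
tangent length = C·cosβ = 51.9711
L = r1·wrap1 + r2·wrap2 + 2·C·cosβ = 2·2.4748 + 20·3.8084 + 2·51.9711 = 185.0603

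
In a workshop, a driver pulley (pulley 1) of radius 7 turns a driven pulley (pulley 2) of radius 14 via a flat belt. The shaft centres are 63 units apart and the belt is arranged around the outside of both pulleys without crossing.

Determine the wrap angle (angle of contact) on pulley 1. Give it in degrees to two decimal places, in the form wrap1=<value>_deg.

wrap1=167.24_deg

open belt: β = asin((r2−r1)/C) = asin(7/63) = 6.3794°
wrap1 = π − 2β = 167.2413°
wrap2 = π + 2β = 192.7587°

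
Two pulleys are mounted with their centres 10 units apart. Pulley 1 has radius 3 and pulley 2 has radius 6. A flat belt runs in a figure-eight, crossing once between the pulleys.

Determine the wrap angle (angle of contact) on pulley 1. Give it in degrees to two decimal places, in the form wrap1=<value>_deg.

wrap1=308.32_deg

crossed belt: β = asin((r1+r2)/C) = asin(9/10) = 64.1581°
wrap1 = wrap2 = π + 2β = 308.3161°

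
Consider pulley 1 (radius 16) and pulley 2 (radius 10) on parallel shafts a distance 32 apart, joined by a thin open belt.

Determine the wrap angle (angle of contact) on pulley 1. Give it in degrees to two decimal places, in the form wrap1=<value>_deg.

open belt: β = asin((r2−r1)/C) = asin(-6/32) = -10.8069°
wrap1 = π − 2β = 201.6138°
wrap2 = π + 2β = 158.3862°

wrap1=201.61_deg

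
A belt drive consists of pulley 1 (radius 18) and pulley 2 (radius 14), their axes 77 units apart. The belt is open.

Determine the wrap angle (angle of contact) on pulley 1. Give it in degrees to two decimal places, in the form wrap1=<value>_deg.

open belt: β = asin((r2−r1)/C) = asin(-4/77) = -2.9777°
wrap1 = π − 2β = 185.9555°
wrap2 = π + 2β = 174.0445°

wrap1=185.96_deg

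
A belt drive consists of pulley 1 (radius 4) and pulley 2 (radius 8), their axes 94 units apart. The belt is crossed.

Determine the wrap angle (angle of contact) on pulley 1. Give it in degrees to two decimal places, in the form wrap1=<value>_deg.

wrap1=194.67_deg

crossed belt: β = asin((r1+r2)/C) = asin(12/94) = 7.3344°
wrap1 = wrap2 = π + 2β = 194.6687°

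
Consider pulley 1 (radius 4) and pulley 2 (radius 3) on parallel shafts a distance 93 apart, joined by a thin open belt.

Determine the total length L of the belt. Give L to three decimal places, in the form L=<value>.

open belt: β = asin((r2−r1)/C) = asin(-1/93) = -0.6161°
wrap1 = π − 2β = 181.2322°
wrap2 = π + 2β = 178.7678°
tangent length = C·cosβ = 92.9946
L = r1·wrap1 + r2·wrap2 + 2·C·cosβ = 4·3.1631 + 3·3.1201 + 2·92.9946 = 208.0019

L=208.002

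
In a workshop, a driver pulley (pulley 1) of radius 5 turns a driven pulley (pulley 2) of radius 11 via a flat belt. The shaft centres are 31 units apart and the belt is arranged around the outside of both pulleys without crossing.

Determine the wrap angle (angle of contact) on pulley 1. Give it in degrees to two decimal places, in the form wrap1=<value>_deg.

open belt: β = asin((r2−r1)/C) = asin(6/31) = 11.1599°
wrap1 = π − 2β = 157.6801°
wrap2 = π + 2β = 202.3199°

wrap1=157.68_deg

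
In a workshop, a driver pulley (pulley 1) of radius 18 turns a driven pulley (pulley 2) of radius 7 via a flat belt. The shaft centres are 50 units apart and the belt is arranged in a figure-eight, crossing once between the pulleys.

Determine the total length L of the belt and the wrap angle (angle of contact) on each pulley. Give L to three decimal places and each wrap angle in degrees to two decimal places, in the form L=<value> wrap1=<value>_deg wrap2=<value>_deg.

crossed belt: β = asin((r1+r2)/C) = asin(25/50) = 30.0000°
wrap1 = wrap2 = π + 2β = 240.0000°
tangent length = C·cosβ = 43.3013
L = (r1+r2)·wrap + 2·C·cosβ = 25·4.1888 + 2·43.3013 = 191.3223

L=191.322 wrap1=240.00_deg wrap2=240.00_deg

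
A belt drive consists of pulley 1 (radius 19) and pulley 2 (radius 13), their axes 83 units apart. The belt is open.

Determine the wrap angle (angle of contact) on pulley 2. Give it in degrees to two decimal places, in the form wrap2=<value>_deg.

wrap2=171.71_deg

open belt: β = asin((r2−r1)/C) = asin(-6/83) = -4.1455°
wrap1 = π − 2β = 188.2910°
wrap2 = π + 2β = 171.7090°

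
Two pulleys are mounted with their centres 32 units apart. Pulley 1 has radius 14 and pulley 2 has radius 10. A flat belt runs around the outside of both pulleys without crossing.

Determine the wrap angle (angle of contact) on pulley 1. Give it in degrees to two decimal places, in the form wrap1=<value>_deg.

wrap1=194.36_deg

open belt: β = asin((r2−r1)/C) = asin(-4/32) = -7.1808°
wrap1 = π − 2β = 194.3615°
wrap2 = π + 2β = 165.6385°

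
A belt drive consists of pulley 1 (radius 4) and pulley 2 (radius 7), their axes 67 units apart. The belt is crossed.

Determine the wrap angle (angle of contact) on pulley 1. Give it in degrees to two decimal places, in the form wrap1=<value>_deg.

wrap1=198.90_deg

crossed belt: β = asin((r1+r2)/C) = asin(11/67) = 9.4496°
wrap1 = wrap2 = π + 2β = 198.8991°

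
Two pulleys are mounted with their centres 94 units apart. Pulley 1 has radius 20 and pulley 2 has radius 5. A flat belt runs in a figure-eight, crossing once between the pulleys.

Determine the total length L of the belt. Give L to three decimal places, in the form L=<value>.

L=273.229

crossed belt: β = asin((r1+r2)/C) = asin(25/94) = 15.4239°
wrap1 = wrap2 = π + 2β = 210.8477°
tangent length = C·cosβ = 90.6146
L = (r1+r2)·wrap + 2·C·cosβ = 25·3.6800 + 2·90.6146 = 273.2288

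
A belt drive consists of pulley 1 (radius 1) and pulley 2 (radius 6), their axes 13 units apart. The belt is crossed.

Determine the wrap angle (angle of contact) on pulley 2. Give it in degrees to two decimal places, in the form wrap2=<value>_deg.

wrap2=245.16_deg

crossed belt: β = asin((r1+r2)/C) = asin(7/13) = 32.5790°
wrap1 = wrap2 = π + 2β = 245.1579°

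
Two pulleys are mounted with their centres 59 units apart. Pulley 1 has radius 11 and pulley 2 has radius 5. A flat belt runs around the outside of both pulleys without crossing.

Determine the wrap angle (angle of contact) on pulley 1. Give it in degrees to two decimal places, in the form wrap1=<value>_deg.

open belt: β = asin((r2−r1)/C) = asin(-6/59) = -5.8368°
wrap1 = π − 2β = 191.6736°
wrap2 = π + 2β = 168.3264°

wrap1=191.67_deg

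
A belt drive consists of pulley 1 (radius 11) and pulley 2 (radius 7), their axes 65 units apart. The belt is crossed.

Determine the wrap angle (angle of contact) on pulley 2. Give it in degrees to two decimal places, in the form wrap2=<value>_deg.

wrap2=212.15_deg

crossed belt: β = asin((r1+r2)/C) = asin(18/65) = 16.0766°
wrap1 = wrap2 = π + 2β = 212.1533°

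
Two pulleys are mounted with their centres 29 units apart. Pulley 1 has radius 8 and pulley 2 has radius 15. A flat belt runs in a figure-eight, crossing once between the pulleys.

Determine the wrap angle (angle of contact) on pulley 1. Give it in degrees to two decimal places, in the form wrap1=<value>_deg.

crossed belt: β = asin((r1+r2)/C) = asin(23/29) = 52.4765°
wrap1 = wrap2 = π + 2β = 284.9530°

wrap1=284.95_deg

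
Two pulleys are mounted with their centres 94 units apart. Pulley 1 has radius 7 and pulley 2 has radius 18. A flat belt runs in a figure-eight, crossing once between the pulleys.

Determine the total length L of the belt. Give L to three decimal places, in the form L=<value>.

L=273.229

crossed belt: β = asin((r1+r2)/C) = asin(25/94) = 15.4239°
wrap1 = wrap2 = π + 2β = 210.8477°
tangent length = C·cosβ = 90.6146
L = (r1+r2)·wrap + 2·C·cosβ = 25·3.6800 + 2·90.6146 = 273.2288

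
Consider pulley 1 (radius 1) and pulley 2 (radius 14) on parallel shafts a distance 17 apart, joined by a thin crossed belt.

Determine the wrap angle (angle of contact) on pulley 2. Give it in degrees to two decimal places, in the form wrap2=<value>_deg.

crossed belt: β = asin((r1+r2)/C) = asin(15/17) = 61.9275°
wrap1 = wrap2 = π + 2β = 303.8550°

wrap2=303.86_deg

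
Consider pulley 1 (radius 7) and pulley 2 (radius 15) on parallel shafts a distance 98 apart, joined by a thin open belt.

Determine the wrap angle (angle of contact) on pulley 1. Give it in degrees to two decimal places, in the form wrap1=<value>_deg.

wrap1=170.64_deg

open belt: β = asin((r2−r1)/C) = asin(8/98) = 4.6824°
wrap1 = π − 2β = 170.6352°
wrap2 = π + 2β = 189.3648°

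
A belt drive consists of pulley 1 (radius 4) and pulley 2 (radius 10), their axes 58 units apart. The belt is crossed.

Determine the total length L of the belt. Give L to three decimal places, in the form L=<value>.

crossed belt: β = asin((r1+r2)/C) = asin(14/58) = 13.9680°
wrap1 = wrap2 = π + 2β = 207.9359°
tangent length = C·cosβ = 56.2850
L = (r1+r2)·wrap + 2·C·cosβ = 14·3.6292 + 2·56.2850 = 163.3783

L=163.378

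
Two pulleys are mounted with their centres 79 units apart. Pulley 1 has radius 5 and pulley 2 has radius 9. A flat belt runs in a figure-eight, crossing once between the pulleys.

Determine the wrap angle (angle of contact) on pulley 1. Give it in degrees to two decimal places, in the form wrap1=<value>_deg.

crossed belt: β = asin((r1+r2)/C) = asin(14/79) = 10.2076°
wrap1 = wrap2 = π + 2β = 200.4152°

wrap1=200.42_deg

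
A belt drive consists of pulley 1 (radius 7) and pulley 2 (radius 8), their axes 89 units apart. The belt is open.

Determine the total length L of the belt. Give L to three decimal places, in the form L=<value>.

L=225.135

open belt: β = asin((r2−r1)/C) = asin(1/89) = 0.6438°
wrap1 = π − 2β = 178.7124°
wrap2 = π + 2β = 181.2876°
tangent length = C·cosβ = 88.9944
L = r1·wrap1 + r2·wrap2 + 2·C·cosβ = 7·3.1191 + 8·3.1641 + 2·88.9944 = 225.1351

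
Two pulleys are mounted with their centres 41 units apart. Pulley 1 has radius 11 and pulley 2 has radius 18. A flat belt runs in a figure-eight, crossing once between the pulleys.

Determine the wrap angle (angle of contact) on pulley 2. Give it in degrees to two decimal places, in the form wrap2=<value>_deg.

wrap2=270.03_deg

crossed belt: β = asin((r1+r2)/C) = asin(29/41) = 45.0170°
wrap1 = wrap2 = π + 2β = 270.0341°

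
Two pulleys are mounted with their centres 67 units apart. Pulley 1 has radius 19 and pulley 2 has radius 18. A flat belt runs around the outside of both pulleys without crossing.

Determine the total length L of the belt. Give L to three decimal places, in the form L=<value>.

L=250.254

open belt: β = asin((r2−r1)/C) = asin(-1/67) = -0.8552°
wrap1 = π − 2β = 181.7104°
wrap2 = π + 2β = 178.2896°
tangent length = C·cosβ = 66.9925
L = r1·wrap1 + r2·wrap2 + 2·C·cosβ = 19·3.1714 + 18·3.1117 + 2·66.9925 = 250.2539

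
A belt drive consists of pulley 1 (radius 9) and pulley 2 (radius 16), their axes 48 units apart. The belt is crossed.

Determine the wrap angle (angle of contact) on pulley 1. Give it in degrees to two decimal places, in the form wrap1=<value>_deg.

crossed belt: β = asin((r1+r2)/C) = asin(25/48) = 31.3882°
wrap1 = wrap2 = π + 2β = 242.7763°

wrap1=242.78_deg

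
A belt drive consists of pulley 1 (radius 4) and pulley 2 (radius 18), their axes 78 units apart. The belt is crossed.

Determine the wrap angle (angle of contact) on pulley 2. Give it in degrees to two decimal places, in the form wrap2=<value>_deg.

crossed belt: β = asin((r1+r2)/C) = asin(22/78) = 16.3827°
wrap1 = wrap2 = π + 2β = 212.7653°

wrap2=212.77_deg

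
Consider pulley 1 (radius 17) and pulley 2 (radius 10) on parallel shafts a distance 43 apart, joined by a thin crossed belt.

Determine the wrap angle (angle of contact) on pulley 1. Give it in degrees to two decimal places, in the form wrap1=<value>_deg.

wrap1=257.79_deg

crossed belt: β = asin((r1+r2)/C) = asin(27/43) = 38.8959°
wrap1 = wrap2 = π + 2β = 257.7917°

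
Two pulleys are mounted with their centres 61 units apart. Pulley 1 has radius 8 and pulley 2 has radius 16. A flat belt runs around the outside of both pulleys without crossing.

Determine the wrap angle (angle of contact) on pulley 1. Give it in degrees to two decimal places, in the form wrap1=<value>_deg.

wrap1=164.93_deg

open belt: β = asin((r2−r1)/C) = asin(8/61) = 7.5359°
wrap1 = π − 2β = 164.9282°
wrap2 = π + 2β = 195.0718°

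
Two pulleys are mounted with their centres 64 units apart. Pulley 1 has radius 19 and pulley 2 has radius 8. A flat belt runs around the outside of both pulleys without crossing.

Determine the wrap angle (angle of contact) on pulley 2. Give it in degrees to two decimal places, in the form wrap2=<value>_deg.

wrap2=160.21_deg

open belt: β = asin((r2−r1)/C) = asin(-11/64) = -9.8969°
wrap1 = π − 2β = 199.7937°
wrap2 = π + 2β = 160.2063°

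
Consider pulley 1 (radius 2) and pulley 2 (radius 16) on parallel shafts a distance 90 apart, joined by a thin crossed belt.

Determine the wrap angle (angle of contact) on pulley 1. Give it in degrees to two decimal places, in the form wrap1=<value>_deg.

crossed belt: β = asin((r1+r2)/C) = asin(18/90) = 11.5370°
wrap1 = wrap2 = π + 2β = 203.0739°

wrap1=203.07_deg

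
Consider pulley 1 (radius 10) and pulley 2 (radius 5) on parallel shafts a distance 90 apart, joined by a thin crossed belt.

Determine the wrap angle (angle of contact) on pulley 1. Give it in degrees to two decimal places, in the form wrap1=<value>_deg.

wrap1=199.19_deg

crossed belt: β = asin((r1+r2)/C) = asin(15/90) = 9.5941°
wrap1 = wrap2 = π + 2β = 199.1881°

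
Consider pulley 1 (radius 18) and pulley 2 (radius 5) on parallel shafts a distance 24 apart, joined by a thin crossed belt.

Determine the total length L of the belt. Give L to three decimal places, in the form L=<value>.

crossed belt: β = asin((r1+r2)/C) = asin(23/24) = 73.4022°
wrap1 = wrap2 = π + 2β = 326.8043°
tangent length = C·cosβ = 6.8557
L = (r1+r2)·wrap + 2·C·cosβ = 23·5.7038 + 2·6.8557 = 144.8990

L=144.899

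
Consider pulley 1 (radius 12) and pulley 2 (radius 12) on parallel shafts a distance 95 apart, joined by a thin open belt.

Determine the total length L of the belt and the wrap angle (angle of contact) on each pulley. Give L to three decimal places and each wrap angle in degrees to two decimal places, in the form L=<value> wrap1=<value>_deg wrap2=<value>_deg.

open belt: β = asin((r2−r1)/C) = asin(0/95) = 0.0000°
wrap1 = π − 2β = 180.0000°
wrap2 = π + 2β = 180.0000°
tangent length = C·cosβ = 95.0000
L = r1·wrap1 + r2·wrap2 + 2·C·cosβ = 12·3.1416 + 12·3.1416 + 2·95.0000 = 265.3982

L=265.398 wrap1=180.00_deg wrap2=180.00_deg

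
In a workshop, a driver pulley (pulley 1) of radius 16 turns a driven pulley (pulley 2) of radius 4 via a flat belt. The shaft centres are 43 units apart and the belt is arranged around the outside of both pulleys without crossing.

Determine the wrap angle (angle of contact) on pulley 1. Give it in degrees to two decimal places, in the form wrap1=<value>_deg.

wrap1=212.41_deg

open belt: β = asin((r2−r1)/C) = asin(-12/43) = -16.2047°
wrap1 = π − 2β = 212.4094°
wrap2 = π + 2β = 147.5906°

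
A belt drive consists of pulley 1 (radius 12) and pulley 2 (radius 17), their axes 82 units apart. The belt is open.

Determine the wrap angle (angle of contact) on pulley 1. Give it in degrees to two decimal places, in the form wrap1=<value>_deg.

wrap1=173.01_deg

open belt: β = asin((r2−r1)/C) = asin(5/82) = 3.4958°
wrap1 = π − 2β = 173.0084°
wrap2 = π + 2β = 186.9916°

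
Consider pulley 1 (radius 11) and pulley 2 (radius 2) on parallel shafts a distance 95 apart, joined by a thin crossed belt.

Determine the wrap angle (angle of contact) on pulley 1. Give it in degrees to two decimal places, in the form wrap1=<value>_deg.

wrap1=195.73_deg

crossed belt: β = asin((r1+r2)/C) = asin(13/95) = 7.8652°
wrap1 = wrap2 = π + 2β = 195.7303°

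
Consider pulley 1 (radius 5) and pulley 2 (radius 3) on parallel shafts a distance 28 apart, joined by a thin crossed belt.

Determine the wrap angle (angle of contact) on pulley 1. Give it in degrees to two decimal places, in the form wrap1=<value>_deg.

wrap1=213.20_deg

crossed belt: β = asin((r1+r2)/C) = asin(8/28) = 16.6015°
wrap1 = wrap2 = π + 2β = 213.2031°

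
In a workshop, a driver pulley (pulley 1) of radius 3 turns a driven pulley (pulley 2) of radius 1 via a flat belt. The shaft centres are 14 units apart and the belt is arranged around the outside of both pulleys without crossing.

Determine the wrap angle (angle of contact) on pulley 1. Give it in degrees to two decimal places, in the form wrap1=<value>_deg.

open belt: β = asin((r2−r1)/C) = asin(-2/14) = -8.2132°
wrap1 = π − 2β = 196.4264°
wrap2 = π + 2β = 163.5736°

wrap1=196.43_deg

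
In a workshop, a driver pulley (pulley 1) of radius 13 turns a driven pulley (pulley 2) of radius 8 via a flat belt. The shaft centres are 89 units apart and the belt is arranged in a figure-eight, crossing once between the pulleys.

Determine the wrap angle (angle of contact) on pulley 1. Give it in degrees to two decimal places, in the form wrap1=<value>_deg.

crossed belt: β = asin((r1+r2)/C) = asin(21/89) = 13.6479°
wrap1 = wrap2 = π + 2β = 207.2959°

wrap1=207.30_deg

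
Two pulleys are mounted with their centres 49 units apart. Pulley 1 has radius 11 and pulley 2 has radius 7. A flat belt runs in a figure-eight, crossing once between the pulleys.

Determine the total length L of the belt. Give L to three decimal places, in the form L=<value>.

L=161.238

crossed belt: β = asin((r1+r2)/C) = asin(18/49) = 21.5521°
wrap1 = wrap2 = π + 2β = 223.1042°
tangent length = C·cosβ = 45.5741
L = (r1+r2)·wrap + 2·C·cosβ = 18·3.8939 + 2·45.5741 = 161.2385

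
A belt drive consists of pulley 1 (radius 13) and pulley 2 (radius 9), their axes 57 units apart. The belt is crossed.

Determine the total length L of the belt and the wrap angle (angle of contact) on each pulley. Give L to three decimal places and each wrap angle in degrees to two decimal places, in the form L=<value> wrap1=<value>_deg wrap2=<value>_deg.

crossed belt: β = asin((r1+r2)/C) = asin(22/57) = 22.7037°
wrap1 = wrap2 = π + 2β = 225.4073°
tangent length = C·cosβ = 52.5833
L = (r1+r2)·wrap + 2·C·cosβ = 22·3.9341 + 2·52.5833 = 191.7167

L=191.717 wrap1=225.41_deg wrap2=225.41_deg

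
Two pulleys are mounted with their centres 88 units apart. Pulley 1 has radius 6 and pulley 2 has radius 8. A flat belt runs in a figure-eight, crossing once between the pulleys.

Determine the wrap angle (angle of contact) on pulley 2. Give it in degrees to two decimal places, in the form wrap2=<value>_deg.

wrap2=198.31_deg

crossed belt: β = asin((r1+r2)/C) = asin(14/88) = 9.1541°
wrap1 = wrap2 = π + 2β = 198.3083°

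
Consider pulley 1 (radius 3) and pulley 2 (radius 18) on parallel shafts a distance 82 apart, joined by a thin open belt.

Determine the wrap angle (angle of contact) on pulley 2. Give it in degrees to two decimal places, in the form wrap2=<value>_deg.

open belt: β = asin((r2−r1)/C) = asin(15/82) = 10.5403°
wrap1 = π − 2β = 158.9194°
wrap2 = π + 2β = 201.0806°

wrap2=201.08_deg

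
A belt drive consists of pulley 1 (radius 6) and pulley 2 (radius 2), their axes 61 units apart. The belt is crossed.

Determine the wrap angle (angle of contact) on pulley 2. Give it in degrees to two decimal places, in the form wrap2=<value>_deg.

crossed belt: β = asin((r1+r2)/C) = asin(8/61) = 7.5359°
wrap1 = wrap2 = π + 2β = 195.0718°

wrap2=195.07_deg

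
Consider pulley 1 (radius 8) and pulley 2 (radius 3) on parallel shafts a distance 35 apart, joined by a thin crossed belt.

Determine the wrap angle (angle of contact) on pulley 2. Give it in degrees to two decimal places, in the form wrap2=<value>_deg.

crossed belt: β = asin((r1+r2)/C) = asin(11/35) = 18.3177°
wrap1 = wrap2 = π + 2β = 216.6354°

wrap2=216.64_deg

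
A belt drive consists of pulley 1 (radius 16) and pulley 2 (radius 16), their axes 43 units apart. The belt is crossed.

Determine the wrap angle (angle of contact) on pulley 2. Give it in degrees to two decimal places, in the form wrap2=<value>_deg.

wrap2=276.18_deg

crossed belt: β = asin((r1+r2)/C) = asin(32/43) = 48.0892°
wrap1 = wrap2 = π + 2β = 276.1785°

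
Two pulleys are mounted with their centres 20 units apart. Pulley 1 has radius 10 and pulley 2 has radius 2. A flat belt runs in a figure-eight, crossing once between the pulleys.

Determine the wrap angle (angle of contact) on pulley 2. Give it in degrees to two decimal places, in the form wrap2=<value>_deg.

wrap2=253.74_deg

crossed belt: β = asin((r1+r2)/C) = asin(12/20) = 36.8699°
wrap1 = wrap2 = π + 2β = 253.7398°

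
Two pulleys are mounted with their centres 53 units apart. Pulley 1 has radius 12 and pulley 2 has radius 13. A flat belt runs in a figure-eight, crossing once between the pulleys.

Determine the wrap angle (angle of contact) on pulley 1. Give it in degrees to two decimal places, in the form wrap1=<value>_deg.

wrap1=236.29_deg

crossed belt: β = asin((r1+r2)/C) = asin(25/53) = 28.1446°
wrap1 = wrap2 = π + 2β = 236.2892°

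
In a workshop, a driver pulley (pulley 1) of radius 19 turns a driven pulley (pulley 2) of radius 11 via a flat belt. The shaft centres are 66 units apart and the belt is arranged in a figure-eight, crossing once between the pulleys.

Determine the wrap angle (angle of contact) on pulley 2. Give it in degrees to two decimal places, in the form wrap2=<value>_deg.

wrap2=234.07_deg

crossed belt: β = asin((r1+r2)/C) = asin(30/66) = 27.0357°
wrap1 = wrap2 = π + 2β = 234.0714°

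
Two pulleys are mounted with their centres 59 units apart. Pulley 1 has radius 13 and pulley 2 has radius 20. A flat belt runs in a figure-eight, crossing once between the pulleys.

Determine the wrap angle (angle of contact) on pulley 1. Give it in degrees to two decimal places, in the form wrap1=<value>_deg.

crossed belt: β = asin((r1+r2)/C) = asin(33/59) = 34.0089°
wrap1 = wrap2 = π + 2β = 248.0178°

wrap1=248.02_deg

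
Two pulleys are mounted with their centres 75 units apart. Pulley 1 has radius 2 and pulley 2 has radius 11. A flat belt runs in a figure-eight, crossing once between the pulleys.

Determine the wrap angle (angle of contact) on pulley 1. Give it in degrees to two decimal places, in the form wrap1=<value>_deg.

crossed belt: β = asin((r1+r2)/C) = asin(13/75) = 9.9817°
wrap1 = wrap2 = π + 2β = 199.9634°

wrap1=199.96_deg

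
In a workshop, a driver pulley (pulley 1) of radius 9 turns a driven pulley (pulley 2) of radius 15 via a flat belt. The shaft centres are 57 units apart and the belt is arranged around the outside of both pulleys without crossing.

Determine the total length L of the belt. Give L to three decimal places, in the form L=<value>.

open belt: β = asin((r2−r1)/C) = asin(6/57) = 6.0423°
wrap1 = π − 2β = 167.9153°
wrap2 = π + 2β = 192.0847°
tangent length = C·cosβ = 56.6833
L = r1·wrap1 + r2·wrap2 + 2·C·cosβ = 9·2.9307 + 15·3.3525 + 2·56.6833 = 190.0304

L=190.030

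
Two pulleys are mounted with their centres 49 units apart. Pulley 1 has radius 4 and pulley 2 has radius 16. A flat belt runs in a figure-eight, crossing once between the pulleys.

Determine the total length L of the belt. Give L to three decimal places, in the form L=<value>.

L=169.115

crossed belt: β = asin((r1+r2)/C) = asin(20/49) = 24.0895°
wrap1 = wrap2 = π + 2β = 228.1790°
tangent length = C·cosβ = 44.7325
L = (r1+r2)·wrap + 2·C·cosβ = 20·3.9825 + 2·44.7325 = 169.1146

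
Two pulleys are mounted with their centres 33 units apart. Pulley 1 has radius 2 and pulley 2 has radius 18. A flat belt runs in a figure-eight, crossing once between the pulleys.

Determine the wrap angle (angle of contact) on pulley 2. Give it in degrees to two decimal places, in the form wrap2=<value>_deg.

wrap2=254.61_deg

crossed belt: β = asin((r1+r2)/C) = asin(20/33) = 37.3052°
wrap1 = wrap2 = π + 2β = 254.6104°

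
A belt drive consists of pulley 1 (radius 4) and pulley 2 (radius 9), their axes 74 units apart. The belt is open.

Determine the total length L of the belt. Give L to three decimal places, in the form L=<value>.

open belt: β = asin((r2−r1)/C) = asin(5/74) = 3.8743°
wrap1 = π − 2β = 172.2514°
wrap2 = π + 2β = 187.7486°
tangent length = C·cosβ = 73.8309
L = r1·wrap1 + r2·wrap2 + 2·C·cosβ = 4·3.0064 + 9·3.2768 + 2·73.8309 = 189.1787

L=189.179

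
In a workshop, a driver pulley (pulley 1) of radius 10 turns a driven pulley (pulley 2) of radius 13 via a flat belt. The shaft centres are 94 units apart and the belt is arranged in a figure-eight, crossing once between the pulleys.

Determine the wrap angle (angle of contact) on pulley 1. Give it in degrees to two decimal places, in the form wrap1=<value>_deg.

wrap1=208.33_deg

crossed belt: β = asin((r1+r2)/C) = asin(23/94) = 14.1630°
wrap1 = wrap2 = π + 2β = 208.3259°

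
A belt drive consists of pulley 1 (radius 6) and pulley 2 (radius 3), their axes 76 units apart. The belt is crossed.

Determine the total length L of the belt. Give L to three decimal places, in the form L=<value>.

crossed belt: β = asin((r1+r2)/C) = asin(9/76) = 6.8010°
wrap1 = wrap2 = π + 2β = 193.6020°
tangent length = C·cosβ = 75.4652
L = (r1+r2)·wrap + 2·C·cosβ = 9·3.3790 + 2·75.4652 = 181.3414

L=181.341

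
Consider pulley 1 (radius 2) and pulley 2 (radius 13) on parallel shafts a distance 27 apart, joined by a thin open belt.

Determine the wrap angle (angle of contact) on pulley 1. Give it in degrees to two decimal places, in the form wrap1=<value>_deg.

open belt: β = asin((r2−r1)/C) = asin(11/27) = 24.0421°
wrap1 = π − 2β = 131.9158°
wrap2 = π + 2β = 228.0842°

wrap1=131.92_deg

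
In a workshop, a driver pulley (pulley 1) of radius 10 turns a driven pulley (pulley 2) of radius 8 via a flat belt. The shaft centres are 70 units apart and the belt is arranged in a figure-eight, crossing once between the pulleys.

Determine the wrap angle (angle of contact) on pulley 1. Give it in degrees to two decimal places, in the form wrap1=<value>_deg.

crossed belt: β = asin((r1+r2)/C) = asin(18/70) = 14.9006°
wrap1 = wrap2 = π + 2β = 209.8012°

wrap1=209.80_deg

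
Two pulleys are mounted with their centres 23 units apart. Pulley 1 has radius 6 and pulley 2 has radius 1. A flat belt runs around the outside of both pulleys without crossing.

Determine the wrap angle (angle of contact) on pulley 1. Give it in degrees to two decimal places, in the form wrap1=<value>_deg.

wrap1=205.11_deg

open belt: β = asin((r2−r1)/C) = asin(-5/23) = -12.5559°
wrap1 = π − 2β = 205.1117°
wrap2 = π + 2β = 154.8883°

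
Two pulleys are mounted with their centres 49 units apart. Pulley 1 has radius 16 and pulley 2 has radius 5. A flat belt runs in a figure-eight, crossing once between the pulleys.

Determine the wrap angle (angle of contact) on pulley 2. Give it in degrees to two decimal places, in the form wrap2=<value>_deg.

crossed belt: β = asin((r1+r2)/C) = asin(21/49) = 25.3769°
wrap1 = wrap2 = π + 2β = 230.7539°

wrap2=230.75_deg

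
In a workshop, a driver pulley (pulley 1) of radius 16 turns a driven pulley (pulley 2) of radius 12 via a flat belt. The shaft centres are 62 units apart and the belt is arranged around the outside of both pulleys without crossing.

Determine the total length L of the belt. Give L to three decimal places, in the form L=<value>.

open belt: β = asin((r2−r1)/C) = asin(-4/62) = -3.6991°
wrap1 = π − 2β = 187.3981°
wrap2 = π + 2β = 172.6019°
tangent length = C·cosβ = 61.8708
L = r1·wrap1 + r2·wrap2 + 2·C·cosβ = 16·3.2707 + 12·3.0125 + 2·61.8708 = 212.2227

L=212.223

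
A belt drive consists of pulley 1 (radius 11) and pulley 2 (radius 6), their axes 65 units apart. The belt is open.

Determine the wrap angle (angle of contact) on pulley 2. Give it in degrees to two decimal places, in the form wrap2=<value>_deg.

wrap2=171.18_deg

open belt: β = asin((r2−r1)/C) = asin(-5/65) = -4.4117°
wrap1 = π − 2β = 188.8235°
wrap2 = π + 2β = 171.1765°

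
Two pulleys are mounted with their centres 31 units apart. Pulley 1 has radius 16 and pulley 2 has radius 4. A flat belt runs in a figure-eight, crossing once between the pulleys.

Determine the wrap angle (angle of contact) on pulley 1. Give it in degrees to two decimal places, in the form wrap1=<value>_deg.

wrap1=260.36_deg

crossed belt: β = asin((r1+r2)/C) = asin(20/31) = 40.1778°
wrap1 = wrap2 = π + 2β = 260.3555°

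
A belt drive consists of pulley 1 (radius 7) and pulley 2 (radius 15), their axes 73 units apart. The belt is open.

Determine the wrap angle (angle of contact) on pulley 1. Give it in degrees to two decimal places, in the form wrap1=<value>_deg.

open belt: β = asin((r2−r1)/C) = asin(8/73) = 6.2916°
wrap1 = π − 2β = 167.4167°
wrap2 = π + 2β = 192.5833°

wrap1=167.42_deg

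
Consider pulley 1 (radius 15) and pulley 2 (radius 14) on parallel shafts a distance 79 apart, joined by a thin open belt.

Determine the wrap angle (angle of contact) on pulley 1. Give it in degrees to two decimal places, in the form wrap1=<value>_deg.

wrap1=181.45_deg

open belt: β = asin((r2−r1)/C) = asin(-1/79) = -0.7253°
wrap1 = π − 2β = 181.4506°
wrap2 = π + 2β = 178.5494°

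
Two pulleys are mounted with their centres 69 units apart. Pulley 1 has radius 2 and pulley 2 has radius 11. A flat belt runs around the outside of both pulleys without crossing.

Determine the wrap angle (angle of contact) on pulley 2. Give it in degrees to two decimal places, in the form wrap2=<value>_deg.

wrap2=194.99_deg

open belt: β = asin((r2−r1)/C) = asin(9/69) = 7.4947°
wrap1 = π − 2β = 165.0106°
wrap2 = π + 2β = 194.9894°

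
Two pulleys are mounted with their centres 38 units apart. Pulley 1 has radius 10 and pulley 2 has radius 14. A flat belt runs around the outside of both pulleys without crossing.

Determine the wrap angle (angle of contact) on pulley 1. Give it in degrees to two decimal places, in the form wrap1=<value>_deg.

open belt: β = asin((r2−r1)/C) = asin(4/38) = 6.0423°
wrap1 = π − 2β = 167.9153°
wrap2 = π + 2β = 192.0847°

wrap1=167.92_deg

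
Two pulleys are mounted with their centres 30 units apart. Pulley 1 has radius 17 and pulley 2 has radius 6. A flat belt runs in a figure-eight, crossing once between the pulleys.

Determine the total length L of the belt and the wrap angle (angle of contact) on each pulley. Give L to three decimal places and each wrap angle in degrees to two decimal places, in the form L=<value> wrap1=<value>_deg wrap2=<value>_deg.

crossed belt: β = asin((r1+r2)/C) = asin(23/30) = 50.0555°
wrap1 = wrap2 = π + 2β = 280.1110°
tangent length = C·cosβ = 19.2614
L = (r1+r2)·wrap + 2·C·cosβ = 23·4.8889 + 2·19.2614 = 150.9665

L=150.966 wrap1=280.11_deg wrap2=280.11_deg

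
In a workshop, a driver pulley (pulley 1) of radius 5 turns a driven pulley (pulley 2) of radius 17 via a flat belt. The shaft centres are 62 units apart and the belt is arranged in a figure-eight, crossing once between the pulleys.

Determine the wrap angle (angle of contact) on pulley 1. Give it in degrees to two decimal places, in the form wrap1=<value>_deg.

wrap1=221.57_deg

crossed belt: β = asin((r1+r2)/C) = asin(22/62) = 20.7836°
wrap1 = wrap2 = π + 2β = 221.5671°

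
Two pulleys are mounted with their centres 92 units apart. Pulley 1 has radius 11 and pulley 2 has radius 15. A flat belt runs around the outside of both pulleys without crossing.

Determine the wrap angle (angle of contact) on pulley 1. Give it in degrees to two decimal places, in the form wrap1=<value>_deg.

open belt: β = asin((r2−r1)/C) = asin(4/92) = 2.4919°
wrap1 = π − 2β = 175.0162°
wrap2 = π + 2β = 184.9838°

wrap1=175.02_deg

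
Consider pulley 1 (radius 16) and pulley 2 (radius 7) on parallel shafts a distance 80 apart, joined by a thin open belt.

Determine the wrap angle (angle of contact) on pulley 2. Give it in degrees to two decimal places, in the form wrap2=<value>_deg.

open belt: β = asin((r2−r1)/C) = asin(-9/80) = -6.4594°
wrap1 = π − 2β = 192.9189°
wrap2 = π + 2β = 167.0811°

wrap2=167.08_deg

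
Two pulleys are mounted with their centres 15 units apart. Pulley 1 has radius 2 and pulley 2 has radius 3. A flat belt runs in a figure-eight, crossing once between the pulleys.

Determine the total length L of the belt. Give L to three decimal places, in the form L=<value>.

L=47.391

crossed belt: β = asin((r1+r2)/C) = asin(5/15) = 19.4712°
wrap1 = wrap2 = π + 2β = 218.9424°
tangent length = C·cosβ = 14.1421
L = (r1+r2)·wrap + 2·C·cosβ = 5·3.8213 + 2·14.1421 = 47.3906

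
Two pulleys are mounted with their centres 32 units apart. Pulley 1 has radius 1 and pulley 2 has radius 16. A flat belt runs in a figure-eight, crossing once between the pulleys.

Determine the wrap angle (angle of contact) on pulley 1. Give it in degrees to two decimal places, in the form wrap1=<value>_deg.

wrap1=244.18_deg

crossed belt: β = asin((r1+r2)/C) = asin(17/32) = 32.0900°
wrap1 = wrap2 = π + 2β = 244.1799°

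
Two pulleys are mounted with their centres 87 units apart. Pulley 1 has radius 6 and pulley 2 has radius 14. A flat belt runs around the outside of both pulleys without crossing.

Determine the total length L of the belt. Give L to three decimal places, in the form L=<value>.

open belt: β = asin((r2−r1)/C) = asin(8/87) = 5.2760°
wrap1 = π − 2β = 169.4479°
wrap2 = π + 2β = 190.5521°
tangent length = C·cosβ = 86.6314
L = r1·wrap1 + r2·wrap2 + 2·C·cosβ = 6·2.9574 + 14·3.3258 + 2·86.6314 = 237.5680

L=237.568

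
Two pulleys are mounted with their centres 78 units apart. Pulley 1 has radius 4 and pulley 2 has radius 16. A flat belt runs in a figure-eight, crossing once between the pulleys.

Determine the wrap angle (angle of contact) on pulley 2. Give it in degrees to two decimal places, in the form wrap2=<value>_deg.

wrap2=209.71_deg

crossed belt: β = asin((r1+r2)/C) = asin(20/78) = 14.8572°
wrap1 = wrap2 = π + 2β = 209.7143°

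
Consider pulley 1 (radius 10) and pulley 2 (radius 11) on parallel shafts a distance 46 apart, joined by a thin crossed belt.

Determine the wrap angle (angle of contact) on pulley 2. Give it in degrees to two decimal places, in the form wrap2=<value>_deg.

crossed belt: β = asin((r1+r2)/C) = asin(21/46) = 27.1629°
wrap1 = wrap2 = π + 2β = 234.3258°

wrap2=234.33_deg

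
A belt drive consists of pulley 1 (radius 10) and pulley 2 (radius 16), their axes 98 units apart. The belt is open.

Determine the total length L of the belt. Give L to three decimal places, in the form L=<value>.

open belt: β = asin((r2−r1)/C) = asin(6/98) = 3.5101°
wrap1 = π − 2β = 172.9798°
wrap2 = π + 2β = 187.0202°
tangent length = C·cosβ = 97.8162
L = r1·wrap1 + r2·wrap2 + 2·C·cosβ = 10·3.0191 + 16·3.2641 + 2·97.8162 = 278.0489

L=278.049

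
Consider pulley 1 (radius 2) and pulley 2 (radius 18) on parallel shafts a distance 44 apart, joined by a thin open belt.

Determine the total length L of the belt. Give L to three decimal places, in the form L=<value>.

L=156.717

open belt: β = asin((r2−r1)/C) = asin(16/44) = 21.3237°
wrap1 = π − 2β = 137.3526°
wrap2 = π + 2β = 222.6474°
tangent length = C·cosβ = 40.9878
L = r1·wrap1 + r2·wrap2 + 2·C·cosβ = 2·2.3973 + 18·3.8859 + 2·40.9878 = 156.7169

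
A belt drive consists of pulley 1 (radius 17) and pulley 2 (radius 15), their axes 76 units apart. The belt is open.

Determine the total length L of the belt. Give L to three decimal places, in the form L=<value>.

L=252.584

open belt: β = asin((r2−r1)/C) = asin(-2/76) = -1.5080°
wrap1 = π − 2β = 183.0159°
wrap2 = π + 2β = 176.9841°
tangent length = C·cosβ = 75.9737
L = r1·wrap1 + r2·wrap2 + 2·C·cosβ = 17·3.1942 + 15·3.0890 + 2·75.9737 = 252.5836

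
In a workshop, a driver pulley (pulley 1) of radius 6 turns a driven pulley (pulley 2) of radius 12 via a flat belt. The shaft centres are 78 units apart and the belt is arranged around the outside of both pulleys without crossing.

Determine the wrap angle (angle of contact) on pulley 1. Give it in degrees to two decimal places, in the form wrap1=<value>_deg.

open belt: β = asin((r2−r1)/C) = asin(6/78) = 4.4117°
wrap1 = π − 2β = 171.1765°
wrap2 = π + 2β = 188.8235°

wrap1=171.18_deg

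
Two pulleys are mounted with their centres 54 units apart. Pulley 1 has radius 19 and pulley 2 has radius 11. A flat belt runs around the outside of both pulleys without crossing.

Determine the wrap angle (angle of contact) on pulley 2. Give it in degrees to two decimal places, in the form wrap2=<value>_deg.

wrap2=162.96_deg

open belt: β = asin((r2−r1)/C) = asin(-8/54) = -8.5196°
wrap1 = π − 2β = 197.0392°
wrap2 = π + 2β = 162.9608°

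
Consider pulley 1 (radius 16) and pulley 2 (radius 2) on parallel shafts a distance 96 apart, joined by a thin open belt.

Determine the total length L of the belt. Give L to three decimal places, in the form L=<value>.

L=250.594

open belt: β = asin((r2−r1)/C) = asin(-14/96) = -8.3855°
wrap1 = π − 2β = 196.7711°
wrap2 = π + 2β = 163.2289°
tangent length = C·cosβ = 94.9737
L = r1·wrap1 + r2·wrap2 + 2·C·cosβ = 16·3.4343 + 2·2.8489 + 2·94.9737 = 250.5940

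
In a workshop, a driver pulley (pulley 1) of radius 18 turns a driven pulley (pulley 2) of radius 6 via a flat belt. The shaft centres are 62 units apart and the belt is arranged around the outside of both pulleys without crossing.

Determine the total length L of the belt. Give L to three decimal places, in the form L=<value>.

open belt: β = asin((r2−r1)/C) = asin(-12/62) = -11.1599°
wrap1 = π − 2β = 202.3199°
wrap2 = π + 2β = 157.6801°
tangent length = C·cosβ = 60.8276
L = r1·wrap1 + r2·wrap2 + 2·C·cosβ = 18·3.5311 + 6·2.7520 + 2·60.8276 = 201.7281

L=201.728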